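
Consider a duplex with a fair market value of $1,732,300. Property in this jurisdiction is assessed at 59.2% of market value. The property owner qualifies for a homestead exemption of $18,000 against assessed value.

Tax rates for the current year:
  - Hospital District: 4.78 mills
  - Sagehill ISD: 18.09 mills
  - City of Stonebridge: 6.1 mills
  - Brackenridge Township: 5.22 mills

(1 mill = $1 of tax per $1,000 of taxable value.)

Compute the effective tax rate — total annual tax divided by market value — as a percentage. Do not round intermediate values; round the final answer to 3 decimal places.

Assessed value = $1,732,300 × 0.592 = $1,025,521.6
Taxable value = $1,025,521.6 − $18,000 = $1,007,521.6
Hospital District: $1,007,521.6 × 0.00478 = $4,815.953248
Sagehill ISD: $1,007,521.6 × 0.01809 = $18,226.065744
City of Stonebridge: $1,007,521.6 × 0.0061 = $6,145.88176
Brackenridge Township: $1,007,521.6 × 0.00522 = $5,259.262752
Total tax = $34,447.163504
Effective rate = $34,447.163504 ÷ $1,732,300 = 1.989% of market value

1.989%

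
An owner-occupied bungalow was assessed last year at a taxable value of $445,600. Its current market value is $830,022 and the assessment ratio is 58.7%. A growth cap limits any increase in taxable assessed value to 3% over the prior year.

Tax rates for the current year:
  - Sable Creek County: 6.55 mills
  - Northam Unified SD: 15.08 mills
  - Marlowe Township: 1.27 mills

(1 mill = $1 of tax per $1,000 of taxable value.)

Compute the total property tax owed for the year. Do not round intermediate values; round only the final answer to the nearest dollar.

$10,510

Uncapped assessed value = $830,022 × 0.587 = $487,222.914
Cap limit = $445,600 × 1.03 = $458,968
Taxable assessed value = min($487,222.914, $458,968) = $458,968 (cap binds)
Sable Creek County: $458,968 × 0.00655 = $3,006.2404
Northam Unified SD: $458,968 × 0.01508 = $6,921.23744
Marlowe Township: $458,968 × 0.00127 = $582.88936
Total = $10,510.3672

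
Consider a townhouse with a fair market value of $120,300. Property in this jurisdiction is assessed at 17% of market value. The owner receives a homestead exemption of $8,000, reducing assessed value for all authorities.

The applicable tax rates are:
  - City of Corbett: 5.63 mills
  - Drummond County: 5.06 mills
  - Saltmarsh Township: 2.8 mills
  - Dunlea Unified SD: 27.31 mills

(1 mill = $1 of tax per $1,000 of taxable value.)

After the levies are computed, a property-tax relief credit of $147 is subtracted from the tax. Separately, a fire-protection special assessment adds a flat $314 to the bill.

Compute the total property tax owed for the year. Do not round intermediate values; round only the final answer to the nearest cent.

Assessed value = $120,300 × 0.17 = $20,451
Taxable value = $20,451 − $8,000 = $12,451
City of Corbett: $12,451 × 0.00563 = $70.09913
Drummond County: $12,451 × 0.00506 = $63.00206
Saltmarsh Township: $12,451 × 0.0028 = $34.8628
Dunlea Unified SD: $12,451 × 0.02731 = $340.03681
Levies subtotal = $508.0008
After credit = $508.0008 − $147 = $361.0008
Total = $361.0008 + $314 = $675.0008

$675.00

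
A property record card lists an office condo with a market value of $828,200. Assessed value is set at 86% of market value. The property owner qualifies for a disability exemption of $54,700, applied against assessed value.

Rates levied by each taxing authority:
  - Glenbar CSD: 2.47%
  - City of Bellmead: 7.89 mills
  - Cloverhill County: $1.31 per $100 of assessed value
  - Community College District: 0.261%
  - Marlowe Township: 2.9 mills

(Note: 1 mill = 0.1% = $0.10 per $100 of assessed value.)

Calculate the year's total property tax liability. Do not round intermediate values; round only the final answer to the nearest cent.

$33,666.66

Assessed value = $828,200 × 0.86 = $712,252
Taxable value = $712,252 − $54,700 = $657,552
Glenbar CSD: $657,552 × 0.0247 = $16,241.5344
City of Bellmead: $657,552 × 0.00789 = $5,188.08528
Cloverhill County: $657,552 × 0.0131 = $8,613.9312
Community College District: $657,552 × 0.00261 = $1,716.21072
Marlowe Township: $657,552 × 0.0029 = $1,906.9008
Total = $33,666.6624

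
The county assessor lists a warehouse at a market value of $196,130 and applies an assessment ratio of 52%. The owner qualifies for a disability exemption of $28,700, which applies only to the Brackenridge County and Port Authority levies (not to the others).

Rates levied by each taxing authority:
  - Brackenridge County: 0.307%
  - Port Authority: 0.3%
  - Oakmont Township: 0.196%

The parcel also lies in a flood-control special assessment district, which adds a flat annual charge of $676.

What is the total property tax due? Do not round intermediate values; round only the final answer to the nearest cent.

$1,320.75

Assessed value = $196,130 × 0.52 = $101,987.6
Brackenridge County: ($101,987.6 − $28,700) × 0.00307 = $73,287.6 × 0.00307 = $224.992932
Port Authority: ($101,987.6 − $28,700) × 0.003 = $73,287.6 × 0.003 = $219.8628
Oakmont Township: $101,987.6 × 0.00196 = $199.895696
Levies subtotal = $644.751428
Total = $644.751428 + $676 = $1,320.751428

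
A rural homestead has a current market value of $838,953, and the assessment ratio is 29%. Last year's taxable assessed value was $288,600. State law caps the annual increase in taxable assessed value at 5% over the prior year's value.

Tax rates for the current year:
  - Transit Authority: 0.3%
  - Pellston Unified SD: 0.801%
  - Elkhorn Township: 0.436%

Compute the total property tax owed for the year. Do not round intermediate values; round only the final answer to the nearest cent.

$3,739.47

Uncapped assessed value = $838,953 × 0.29 = $243,296.37
Cap limit = $288,600 × 1.05 = $303,030
Taxable assessed value = min($243,296.37, $303,030) = $243,296.37 (cap does not bind)
Transit Authority: $243,296.37 × 0.003 = $729.88911
Pellston Unified SD: $243,296.37 × 0.00801 = $1,948.8039237
Elkhorn Township: $243,296.37 × 0.00436 = $1,060.7721732
Total = $3,739.4652069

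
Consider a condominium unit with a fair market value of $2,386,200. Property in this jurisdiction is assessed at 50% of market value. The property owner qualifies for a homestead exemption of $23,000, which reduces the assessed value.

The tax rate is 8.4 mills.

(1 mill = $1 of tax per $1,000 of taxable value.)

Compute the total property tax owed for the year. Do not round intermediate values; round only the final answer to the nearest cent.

$9,828.84

Assessed value = $2,386,200 × 0.5 = $1,193,100
Taxable value = $1,193,100 − $23,000 = $1,170,100
Tax = $1,170,100 × 0.0084 = $9,828.84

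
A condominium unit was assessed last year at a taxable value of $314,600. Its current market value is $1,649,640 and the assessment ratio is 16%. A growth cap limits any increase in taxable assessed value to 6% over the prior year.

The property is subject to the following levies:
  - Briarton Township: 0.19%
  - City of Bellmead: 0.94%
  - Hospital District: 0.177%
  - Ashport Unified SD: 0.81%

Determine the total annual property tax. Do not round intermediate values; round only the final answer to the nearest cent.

$5,587.66

Uncapped assessed value = $1,649,640 × 0.16 = $263,942.4
Cap limit = $314,600 × 1.06 = $333,476
Taxable assessed value = min($263,942.4, $333,476) = $263,942.4 (cap does not bind)
Briarton Township: $263,942.4 × 0.0019 = $501.49056
City of Bellmead: $263,942.4 × 0.0094 = $2,481.05856
Hospital District: $263,942.4 × 0.00177 = $467.178048
Ashport Unified SD: $263,942.4 × 0.0081 = $2,137.93344
Total = $5,587.660608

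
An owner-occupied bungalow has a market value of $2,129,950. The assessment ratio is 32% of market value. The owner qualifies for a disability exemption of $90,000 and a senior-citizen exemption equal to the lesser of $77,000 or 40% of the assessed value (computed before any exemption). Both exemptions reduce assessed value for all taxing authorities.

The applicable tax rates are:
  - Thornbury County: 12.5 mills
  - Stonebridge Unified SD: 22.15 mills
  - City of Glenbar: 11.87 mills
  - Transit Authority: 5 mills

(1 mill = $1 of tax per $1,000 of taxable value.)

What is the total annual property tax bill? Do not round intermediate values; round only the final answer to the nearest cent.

Assessed value = $2,129,950 × 0.32 = $681,584
Senior-citizen exemption = min($77,000, 40% × $681,584) = min($77,000, $272,633.6) = $77,000 (dollar cap binds)
Taxable value = $681,584 − $90,000 − $77,000 = $514,584
Thornbury County: $514,584 × 0.0125 = $6,432.3
Stonebridge Unified SD: $514,584 × 0.02215 = $11,398.0356
City of Glenbar: $514,584 × 0.01187 = $6,108.11208
Transit Authority: $514,584 × 0.005 = $2,572.92
Total = $26,511.36768

$26,511.37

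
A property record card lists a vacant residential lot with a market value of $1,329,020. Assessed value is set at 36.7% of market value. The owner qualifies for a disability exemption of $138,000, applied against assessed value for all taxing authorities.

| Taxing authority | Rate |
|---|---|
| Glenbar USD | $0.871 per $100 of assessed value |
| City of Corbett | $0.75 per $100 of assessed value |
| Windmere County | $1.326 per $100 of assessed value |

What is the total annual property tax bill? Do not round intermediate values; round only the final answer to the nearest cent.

Assessed value = $1,329,020 × 0.367 = $487,750.34
Taxable value = $487,750.34 − $138,000 = $349,750.34
Glenbar USD: $349,750.34 × 0.00871 = $3,046.3254614
City of Corbett: $349,750.34 × 0.0075 = $2,623.12755
Windmere County: $349,750.34 × 0.01326 = $4,637.6895084
Total = $3,046.3254614 + $2,623.12755 + $4,637.6895084 = $10,307.1425198

$10,307.14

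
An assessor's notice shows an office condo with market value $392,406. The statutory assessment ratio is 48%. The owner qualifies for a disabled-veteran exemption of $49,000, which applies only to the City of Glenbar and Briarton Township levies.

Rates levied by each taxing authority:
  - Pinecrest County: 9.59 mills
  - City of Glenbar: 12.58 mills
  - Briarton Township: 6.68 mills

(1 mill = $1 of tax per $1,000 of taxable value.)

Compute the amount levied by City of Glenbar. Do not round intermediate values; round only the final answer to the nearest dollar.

Assessed value = $392,406 × 0.48 = $188,354.88
City of Glenbar taxable value = $188,354.88 − $49,000 = $139,354.88
City of Glenbar levy = $139,354.88 × 0.01258 = $1,753.0843904

$1,753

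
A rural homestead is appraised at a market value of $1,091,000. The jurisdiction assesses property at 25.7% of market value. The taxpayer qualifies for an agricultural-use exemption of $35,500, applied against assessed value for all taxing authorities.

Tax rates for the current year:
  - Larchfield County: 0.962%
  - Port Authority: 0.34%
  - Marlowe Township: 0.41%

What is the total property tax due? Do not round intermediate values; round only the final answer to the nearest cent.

$4,192.47

Assessed value = $1,091,000 × 0.257 = $280,387
Taxable value = $280,387 − $35,500 = $244,887
Larchfield County: $244,887 × 0.00962 = $2,355.81294
Port Authority: $244,887 × 0.0034 = $832.6158
Marlowe Township: $244,887 × 0.0041 = $1,004.0367
Total = $2,355.81294 + $832.6158 + $1,004.0367 = $4,192.46544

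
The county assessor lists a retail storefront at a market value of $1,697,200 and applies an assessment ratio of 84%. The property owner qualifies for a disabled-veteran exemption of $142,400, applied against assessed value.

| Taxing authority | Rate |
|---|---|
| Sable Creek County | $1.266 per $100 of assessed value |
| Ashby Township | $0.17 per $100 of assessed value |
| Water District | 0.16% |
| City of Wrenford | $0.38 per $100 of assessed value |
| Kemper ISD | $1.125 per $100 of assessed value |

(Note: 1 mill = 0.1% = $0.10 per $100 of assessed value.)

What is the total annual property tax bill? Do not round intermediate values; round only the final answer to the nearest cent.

Assessed value = $1,697,200 × 0.84 = $1,425,648
Taxable value = $1,425,648 − $142,400 = $1,283,248
Sable Creek County: $1,283,248 × 0.01266 = $16,245.91968
Ashby Township: $1,283,248 × 0.0017 = $2,181.5216
Water District: $1,283,248 × 0.0016 = $2,053.1968
City of Wrenford: $1,283,248 × 0.0038 = $4,876.3424
Kemper ISD: $1,283,248 × 0.01125 = $14,436.54
Total = $39,793.52048

$39,793.52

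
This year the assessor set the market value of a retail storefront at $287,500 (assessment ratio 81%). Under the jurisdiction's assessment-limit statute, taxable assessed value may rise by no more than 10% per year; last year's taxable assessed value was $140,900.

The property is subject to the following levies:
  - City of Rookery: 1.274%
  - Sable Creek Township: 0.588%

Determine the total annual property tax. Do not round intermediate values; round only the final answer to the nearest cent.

$2,885.91

Uncapped assessed value = $287,500 × 0.81 = $232,875
Cap limit = $140,900 × 1.1 = $154,990
Taxable assessed value = min($232,875, $154,990) = $154,990 (cap binds)
City of Rookery: $154,990 × 0.01274 = $1,974.5726
Sable Creek Township: $154,990 × 0.00588 = $911.3412
Total = $2,885.9138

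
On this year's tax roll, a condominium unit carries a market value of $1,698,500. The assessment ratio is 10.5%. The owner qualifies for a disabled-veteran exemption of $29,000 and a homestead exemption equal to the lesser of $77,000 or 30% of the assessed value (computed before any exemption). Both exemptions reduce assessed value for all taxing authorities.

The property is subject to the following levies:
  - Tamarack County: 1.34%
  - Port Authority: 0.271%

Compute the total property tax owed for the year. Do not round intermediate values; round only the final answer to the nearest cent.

$1,543.98

Assessed value = $1,698,500 × 0.105 = $178,342.5
Homestead exemption = min($77,000, 30% × $178,342.5) = min($77,000, $53,502.75) = $53,502.75 (percentage binds)
Taxable value = $178,342.5 − $29,000 − $53,502.75 = $95,839.75
Tamarack County: $95,839.75 × 0.0134 = $1,284.25265
Port Authority: $95,839.75 × 0.00271 = $259.7257225
Total = $1,543.9783725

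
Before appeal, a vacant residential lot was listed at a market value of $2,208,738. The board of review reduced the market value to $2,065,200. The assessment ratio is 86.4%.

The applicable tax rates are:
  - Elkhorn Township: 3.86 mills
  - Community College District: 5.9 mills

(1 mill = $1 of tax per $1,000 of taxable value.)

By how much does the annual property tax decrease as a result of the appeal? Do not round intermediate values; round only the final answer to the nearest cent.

Old assessed value = $2,208,738 × 0.864 = $1,908,349.632
New assessed value = $2,065,200 × 0.864 = $1,784,332.8
Combined rate = 0.00386 + 0.0059 = 0.00976
Old tax = $1,908,349.632 × 0.00976 = $18,625.49240832
New tax = $1,784,332.8 × 0.00976 = $17,415.088128
Reduction = $18,625.49240832 − $17,415.088128 = $1,210.40428032

$1,210.40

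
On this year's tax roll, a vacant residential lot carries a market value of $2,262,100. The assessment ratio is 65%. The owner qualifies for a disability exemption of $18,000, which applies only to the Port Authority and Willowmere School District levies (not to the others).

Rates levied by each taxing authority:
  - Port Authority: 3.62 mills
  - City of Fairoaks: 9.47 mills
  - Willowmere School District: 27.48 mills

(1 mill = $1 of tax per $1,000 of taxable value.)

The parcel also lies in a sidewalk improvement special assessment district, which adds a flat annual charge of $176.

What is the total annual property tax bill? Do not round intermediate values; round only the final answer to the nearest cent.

Assessed value = $2,262,100 × 0.65 = $1,470,365
Port Authority: ($1,470,365 − $18,000) × 0.00362 = $1,452,365 × 0.00362 = $5,257.5613
City of Fairoaks: $1,470,365 × 0.00947 = $13,924.35655
Willowmere School District: ($1,470,365 − $18,000) × 0.02748 = $1,452,365 × 0.02748 = $39,910.9902
Levies subtotal = $59,092.90805
Total = $59,092.90805 + $176 = $59,268.90805

$59,268.91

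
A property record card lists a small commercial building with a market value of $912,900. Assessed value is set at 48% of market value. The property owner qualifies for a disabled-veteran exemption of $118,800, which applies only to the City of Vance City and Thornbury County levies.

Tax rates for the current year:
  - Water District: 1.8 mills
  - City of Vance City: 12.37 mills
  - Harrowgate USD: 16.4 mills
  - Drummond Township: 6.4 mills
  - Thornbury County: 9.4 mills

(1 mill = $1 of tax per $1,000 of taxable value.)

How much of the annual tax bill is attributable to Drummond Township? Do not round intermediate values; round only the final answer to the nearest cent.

$2,804.43

Assessed value = $912,900 × 0.48 = $438,192
Drummond Township taxable value = $438,192 (exemption does not apply)
Drummond Township levy = $438,192 × 0.0064 = $2,804.4288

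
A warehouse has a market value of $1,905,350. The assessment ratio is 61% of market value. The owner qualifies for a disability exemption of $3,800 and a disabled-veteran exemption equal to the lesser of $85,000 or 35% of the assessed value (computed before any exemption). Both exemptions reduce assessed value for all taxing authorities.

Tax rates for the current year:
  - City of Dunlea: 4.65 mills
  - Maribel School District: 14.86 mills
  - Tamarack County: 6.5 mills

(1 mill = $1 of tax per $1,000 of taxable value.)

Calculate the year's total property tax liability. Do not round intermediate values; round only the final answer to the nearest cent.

Assessed value = $1,905,350 × 0.61 = $1,162,263.5
Disabled-veteran exemption = min($85,000, 35% × $1,162,263.5) = min($85,000, $406,792.225) = $85,000 (dollar cap binds)
Taxable value = $1,162,263.5 − $3,800 − $85,000 = $1,073,463.5
City of Dunlea: $1,073,463.5 × 0.00465 = $4,991.605275
Maribel School District: $1,073,463.5 × 0.01486 = $15,951.66761
Tamarack County: $1,073,463.5 × 0.0065 = $6,977.51275
Total = $27,920.785635

$27,920.79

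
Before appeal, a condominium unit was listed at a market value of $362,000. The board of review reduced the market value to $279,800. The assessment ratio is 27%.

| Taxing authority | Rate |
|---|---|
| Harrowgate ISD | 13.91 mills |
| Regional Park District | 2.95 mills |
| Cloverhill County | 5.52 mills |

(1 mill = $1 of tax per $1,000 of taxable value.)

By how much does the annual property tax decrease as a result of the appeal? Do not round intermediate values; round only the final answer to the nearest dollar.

Old assessed value = $362,000 × 0.27 = $97,740
New assessed value = $279,800 × 0.27 = $75,546
Combined rate = 0.01391 + 0.00295 + 0.00552 = 0.02238
Old tax = $97,740 × 0.02238 = $2,187.4212
New tax = $75,546 × 0.02238 = $1,690.71948
Reduction = $2,187.4212 − $1,690.71948 = $496.70172

$497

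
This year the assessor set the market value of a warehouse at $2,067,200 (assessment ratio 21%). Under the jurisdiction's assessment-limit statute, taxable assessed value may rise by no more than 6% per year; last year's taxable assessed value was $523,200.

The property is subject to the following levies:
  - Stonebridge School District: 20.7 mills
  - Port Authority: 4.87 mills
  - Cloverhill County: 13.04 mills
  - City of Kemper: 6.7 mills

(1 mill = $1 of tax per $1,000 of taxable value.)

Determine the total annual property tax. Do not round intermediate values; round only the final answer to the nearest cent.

$19,669.61

Uncapped assessed value = $2,067,200 × 0.21 = $434,112
Cap limit = $523,200 × 1.06 = $554,592
Taxable assessed value = min($434,112, $554,592) = $434,112 (cap does not bind)
Stonebridge School District: $434,112 × 0.0207 = $8,986.1184
Port Authority: $434,112 × 0.00487 = $2,114.12544
Cloverhill County: $434,112 × 0.01304 = $5,660.82048
City of Kemper: $434,112 × 0.0067 = $2,908.5504
Total = $19,669.61472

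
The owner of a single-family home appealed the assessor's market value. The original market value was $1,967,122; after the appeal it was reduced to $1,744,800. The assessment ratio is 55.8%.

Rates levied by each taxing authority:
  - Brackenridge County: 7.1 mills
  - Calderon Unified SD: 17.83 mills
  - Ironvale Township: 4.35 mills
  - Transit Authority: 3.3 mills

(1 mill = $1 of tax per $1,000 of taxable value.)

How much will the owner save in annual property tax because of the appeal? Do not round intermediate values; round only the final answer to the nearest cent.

$4,041.73

Old assessed value = $1,967,122 × 0.558 = $1,097,654.076
New assessed value = $1,744,800 × 0.558 = $973,598.4
Combined rate = 0.0071 + 0.01783 + 0.00435 + 0.0033 = 0.03258
Old tax = $1,097,654.076 × 0.03258 = $35,761.56979608
New tax = $973,598.4 × 0.03258 = $31,719.835872
Reduction = $35,761.56979608 − $31,719.835872 = $4,041.73392408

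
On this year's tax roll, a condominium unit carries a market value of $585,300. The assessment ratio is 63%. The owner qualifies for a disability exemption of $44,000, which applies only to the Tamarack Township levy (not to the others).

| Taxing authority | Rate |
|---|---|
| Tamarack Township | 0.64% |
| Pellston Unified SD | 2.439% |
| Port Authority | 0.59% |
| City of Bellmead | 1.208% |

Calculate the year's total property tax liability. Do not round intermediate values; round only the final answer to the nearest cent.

Assessed value = $585,300 × 0.63 = $368,739
Tamarack Township: ($368,739 − $44,000) × 0.0064 = $324,739 × 0.0064 = $2,078.3296
Pellston Unified SD: $368,739 × 0.02439 = $8,993.54421
Port Authority: $368,739 × 0.0059 = $2,175.5601
City of Bellmead: $368,739 × 0.01208 = $4,454.36712
Total = $17,701.80103

$17,701.80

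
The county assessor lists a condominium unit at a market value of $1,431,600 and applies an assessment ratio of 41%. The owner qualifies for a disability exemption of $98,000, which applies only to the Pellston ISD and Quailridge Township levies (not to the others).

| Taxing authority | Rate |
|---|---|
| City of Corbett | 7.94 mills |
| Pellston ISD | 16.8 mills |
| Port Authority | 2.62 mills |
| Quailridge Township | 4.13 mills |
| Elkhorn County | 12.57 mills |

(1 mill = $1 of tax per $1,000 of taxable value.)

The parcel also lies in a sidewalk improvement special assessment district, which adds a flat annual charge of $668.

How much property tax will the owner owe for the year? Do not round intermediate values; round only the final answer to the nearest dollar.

$24,478

Assessed value = $1,431,600 × 0.41 = $586,956
City of Corbett: $586,956 × 0.00794 = $4,660.43064
Pellston ISD: ($586,956 − $98,000) × 0.0168 = $488,956 × 0.0168 = $8,214.4608
Port Authority: $586,956 × 0.00262 = $1,537.82472
Quailridge Township: ($586,956 − $98,000) × 0.00413 = $488,956 × 0.00413 = $2,019.38828
Elkhorn County: $586,956 × 0.01257 = $7,378.03692
Levies subtotal = $23,810.14136
Total = $23,810.14136 + $668 = $24,478.14136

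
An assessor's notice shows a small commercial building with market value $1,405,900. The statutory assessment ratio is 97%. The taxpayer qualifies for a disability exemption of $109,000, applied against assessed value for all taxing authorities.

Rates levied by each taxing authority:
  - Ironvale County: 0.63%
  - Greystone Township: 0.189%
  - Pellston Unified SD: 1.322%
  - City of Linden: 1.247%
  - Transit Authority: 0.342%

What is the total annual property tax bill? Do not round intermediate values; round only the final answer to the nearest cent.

Assessed value = $1,405,900 × 0.97 = $1,363,723
Taxable value = $1,363,723 − $109,000 = $1,254,723
Ironvale County: $1,254,723 × 0.0063 = $7,904.7549
Greystone Township: $1,254,723 × 0.00189 = $2,371.42647
Pellston Unified SD: $1,254,723 × 0.01322 = $16,587.43806
City of Linden: $1,254,723 × 0.01247 = $15,646.39581
Transit Authority: $1,254,723 × 0.00342 = $4,291.15266
Total = $7,904.7549 + $2,371.42647 + $16,587.43806 + $15,646.39581 + $4,291.15266 = $46,801.1679

$46,801.17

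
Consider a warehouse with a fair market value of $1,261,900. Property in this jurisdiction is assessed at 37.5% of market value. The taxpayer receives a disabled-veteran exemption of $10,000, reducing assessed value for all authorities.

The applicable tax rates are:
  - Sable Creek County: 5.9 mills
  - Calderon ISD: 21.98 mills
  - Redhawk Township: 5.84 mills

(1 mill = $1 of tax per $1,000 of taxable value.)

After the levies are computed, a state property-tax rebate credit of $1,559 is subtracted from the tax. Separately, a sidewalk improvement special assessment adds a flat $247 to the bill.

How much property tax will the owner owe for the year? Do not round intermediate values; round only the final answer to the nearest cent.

$14,307.53

Assessed value = $1,261,900 × 0.375 = $473,212.5
Taxable value = $473,212.5 − $10,000 = $463,212.5
Sable Creek County: $463,212.5 × 0.0059 = $2,732.95375
Calderon ISD: $463,212.5 × 0.02198 = $10,181.41075
Redhawk Township: $463,212.5 × 0.00584 = $2,705.161
Levies subtotal = $15,619.5255
After credit = $15,619.5255 − $1,559 = $14,060.5255
Total = $14,060.5255 + $247 = $14,307.5255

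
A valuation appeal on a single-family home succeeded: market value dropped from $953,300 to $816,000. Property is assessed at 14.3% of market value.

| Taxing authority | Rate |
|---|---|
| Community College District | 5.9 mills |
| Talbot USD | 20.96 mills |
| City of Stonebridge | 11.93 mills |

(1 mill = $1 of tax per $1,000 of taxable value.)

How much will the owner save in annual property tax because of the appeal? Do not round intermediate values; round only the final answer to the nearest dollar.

Old assessed value = $953,300 × 0.143 = $136,321.9
New assessed value = $816,000 × 0.143 = $116,688
Combined rate = 0.0059 + 0.02096 + 0.01193 = 0.03879
Old tax = $136,321.9 × 0.03879 = $5,287.926501
New tax = $116,688 × 0.03879 = $4,526.32752
Reduction = $5,287.926501 − $4,526.32752 = $761.598981

$762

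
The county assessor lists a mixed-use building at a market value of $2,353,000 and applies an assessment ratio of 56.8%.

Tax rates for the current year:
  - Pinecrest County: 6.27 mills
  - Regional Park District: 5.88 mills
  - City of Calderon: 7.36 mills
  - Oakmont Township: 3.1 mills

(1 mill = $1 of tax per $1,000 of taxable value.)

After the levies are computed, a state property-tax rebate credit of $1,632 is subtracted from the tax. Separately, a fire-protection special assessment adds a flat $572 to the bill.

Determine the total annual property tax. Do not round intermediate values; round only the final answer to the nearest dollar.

$29,158

Assessed value = $2,353,000 × 0.568 = $1,336,504
Pinecrest County: $1,336,504 × 0.00627 = $8,379.88008
Regional Park District: $1,336,504 × 0.00588 = $7,858.64352
City of Calderon: $1,336,504 × 0.00736 = $9,836.66944
Oakmont Township: $1,336,504 × 0.0031 = $4,143.1624
Levies subtotal = $30,218.35544
After credit = $30,218.35544 − $1,632 = $28,586.35544
Total = $28,586.35544 + $572 = $29,158.35544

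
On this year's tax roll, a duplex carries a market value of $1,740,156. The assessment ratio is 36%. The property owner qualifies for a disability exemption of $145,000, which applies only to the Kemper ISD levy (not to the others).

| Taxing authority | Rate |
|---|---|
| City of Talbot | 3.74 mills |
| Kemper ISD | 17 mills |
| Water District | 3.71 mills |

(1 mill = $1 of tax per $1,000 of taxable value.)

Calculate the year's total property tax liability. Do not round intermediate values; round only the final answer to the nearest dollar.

Assessed value = $1,740,156 × 0.36 = $626,456.16
City of Talbot: $626,456.16 × 0.00374 = $2,342.9460384
Kemper ISD: ($626,456.16 − $145,000) × 0.017 = $481,456.16 × 0.017 = $8,184.75472
Water District: $626,456.16 × 0.00371 = $2,324.1523536
Total = $12,851.853112

$12,852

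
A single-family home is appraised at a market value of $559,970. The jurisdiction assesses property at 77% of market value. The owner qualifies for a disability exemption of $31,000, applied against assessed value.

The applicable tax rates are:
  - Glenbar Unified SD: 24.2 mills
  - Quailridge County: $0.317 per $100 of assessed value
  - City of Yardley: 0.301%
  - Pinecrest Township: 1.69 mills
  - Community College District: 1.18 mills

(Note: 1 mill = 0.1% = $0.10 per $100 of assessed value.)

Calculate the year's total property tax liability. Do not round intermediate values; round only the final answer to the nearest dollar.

$13,306

Assessed value = $559,970 × 0.77 = $431,176.9
Taxable value = $431,176.9 − $31,000 = $400,176.9
Glenbar Unified SD: $400,176.9 × 0.0242 = $9,684.28098
Quailridge County: $400,176.9 × 0.00317 = $1,268.560773
City of Yardley: $400,176.9 × 0.00301 = $1,204.532469
Pinecrest Township: $400,176.9 × 0.00169 = $676.298961
Community College District: $400,176.9 × 0.00118 = $472.208742
Total = $13,305.881925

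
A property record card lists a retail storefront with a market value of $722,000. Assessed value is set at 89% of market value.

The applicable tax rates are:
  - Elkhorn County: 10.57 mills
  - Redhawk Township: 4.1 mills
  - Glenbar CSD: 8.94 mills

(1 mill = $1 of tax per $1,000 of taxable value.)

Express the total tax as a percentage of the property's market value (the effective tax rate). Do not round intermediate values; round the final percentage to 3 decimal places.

2.101%

Assessed value = $722,000 × 0.89 = $642,580
Elkhorn County: $642,580 × 0.01057 = $6,792.0706
Redhawk Township: $642,580 × 0.0041 = $2,634.578
Glenbar CSD: $642,580 × 0.00894 = $5,744.6652
Total tax = $15,171.3138
Effective rate = $15,171.3138 ÷ $722,000 = 2.101% of market value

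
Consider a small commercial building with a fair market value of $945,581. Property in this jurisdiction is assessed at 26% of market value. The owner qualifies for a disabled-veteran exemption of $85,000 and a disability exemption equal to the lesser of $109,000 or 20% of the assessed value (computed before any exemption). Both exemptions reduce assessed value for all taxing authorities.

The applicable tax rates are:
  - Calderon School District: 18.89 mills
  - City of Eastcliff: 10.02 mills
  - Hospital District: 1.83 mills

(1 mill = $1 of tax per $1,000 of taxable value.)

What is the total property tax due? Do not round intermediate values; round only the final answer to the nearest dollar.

$3,433

Assessed value = $945,581 × 0.26 = $245,851.06
Disability exemption = min($109,000, 20% × $245,851.06) = min($109,000, $49,170.212) = $49,170.212 (percentage binds)
Taxable value = $245,851.06 − $85,000 − $49,170.212 = $111,680.848
Calderon School District: $111,680.848 × 0.01889 = $2,109.65121872
City of Eastcliff: $111,680.848 × 0.01002 = $1,119.04209696
Hospital District: $111,680.848 × 0.00183 = $204.37595184
Total = $3,433.06926752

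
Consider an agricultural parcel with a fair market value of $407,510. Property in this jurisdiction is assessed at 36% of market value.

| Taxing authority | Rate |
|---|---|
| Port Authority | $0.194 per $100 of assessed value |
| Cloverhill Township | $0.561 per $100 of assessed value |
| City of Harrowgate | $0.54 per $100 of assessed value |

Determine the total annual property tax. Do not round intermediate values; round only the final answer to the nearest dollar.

$1,900

Assessed value = $407,510 × 0.36 = $146,703.6
Port Authority: $146,703.6 × 0.00194 = $284.604984
Cloverhill Township: $146,703.6 × 0.00561 = $823.007196
City of Harrowgate: $146,703.6 × 0.0054 = $792.19944
Total = $284.604984 + $823.007196 + $792.19944 = $1,899.81162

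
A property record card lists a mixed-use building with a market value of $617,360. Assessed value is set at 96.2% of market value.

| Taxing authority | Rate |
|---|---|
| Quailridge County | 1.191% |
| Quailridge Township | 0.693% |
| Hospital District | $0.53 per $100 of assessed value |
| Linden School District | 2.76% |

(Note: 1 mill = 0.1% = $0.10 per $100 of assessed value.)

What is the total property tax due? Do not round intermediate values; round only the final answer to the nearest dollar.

$30,728

Assessed value = $617,360 × 0.962 = $593,900.32
Quailridge County: $593,900.32 × 0.01191 = $7,073.3528112
Quailridge Township: $593,900.32 × 0.00693 = $4,115.7292176
Hospital District: $593,900.32 × 0.0053 = $3,147.671696
Linden School District: $593,900.32 × 0.0276 = $16,391.648832
Total = $30,728.4025568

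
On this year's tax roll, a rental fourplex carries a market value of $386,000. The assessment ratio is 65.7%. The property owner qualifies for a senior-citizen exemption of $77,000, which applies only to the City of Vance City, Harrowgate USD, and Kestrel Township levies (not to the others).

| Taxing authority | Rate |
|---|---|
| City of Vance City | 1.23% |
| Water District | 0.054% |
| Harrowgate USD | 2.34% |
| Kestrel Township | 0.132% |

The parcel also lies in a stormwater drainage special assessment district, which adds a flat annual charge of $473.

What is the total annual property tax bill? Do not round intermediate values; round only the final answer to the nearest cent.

$7,147.75

Assessed value = $386,000 × 0.657 = $253,602
City of Vance City: ($253,602 − $77,000) × 0.0123 = $176,602 × 0.0123 = $2,172.2046
Water District: $253,602 × 0.00054 = $136.94508
Harrowgate USD: ($253,602 − $77,000) × 0.0234 = $176,602 × 0.0234 = $4,132.4868
Kestrel Township: ($253,602 − $77,000) × 0.00132 = $176,602 × 0.00132 = $233.11464
Levies subtotal = $6,674.75112
Total = $6,674.75112 + $473 = $7,147.75112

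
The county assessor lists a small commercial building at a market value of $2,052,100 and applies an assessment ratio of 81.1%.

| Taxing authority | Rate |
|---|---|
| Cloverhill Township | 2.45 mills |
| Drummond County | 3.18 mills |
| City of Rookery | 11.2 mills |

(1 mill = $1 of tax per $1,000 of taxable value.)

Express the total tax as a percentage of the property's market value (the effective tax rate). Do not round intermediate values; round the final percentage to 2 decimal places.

Assessed value = $2,052,100 × 0.811 = $1,664,253.1
Cloverhill Township: $1,664,253.1 × 0.00245 = $4,077.420095
Drummond County: $1,664,253.1 × 0.00318 = $5,292.324858
City of Rookery: $1,664,253.1 × 0.0112 = $18,639.63472
Total tax = $28,009.379673
Effective rate = $28,009.379673 ÷ $2,052,100 = 1.36% of market value

1.36%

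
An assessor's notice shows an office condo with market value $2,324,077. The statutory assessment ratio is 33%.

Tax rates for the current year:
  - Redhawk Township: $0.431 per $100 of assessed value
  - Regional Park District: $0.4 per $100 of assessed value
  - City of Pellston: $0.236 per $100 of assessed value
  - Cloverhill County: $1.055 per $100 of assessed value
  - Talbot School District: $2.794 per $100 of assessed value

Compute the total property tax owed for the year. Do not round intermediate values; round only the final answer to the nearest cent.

Assessed value = $2,324,077 × 0.33 = $766,945.41
Redhawk Township: $766,945.41 × 0.00431 = $3,305.5347171
Regional Park District: $766,945.41 × 0.004 = $3,067.78164
City of Pellston: $766,945.41 × 0.00236 = $1,809.9911676
Cloverhill County: $766,945.41 × 0.01055 = $8,091.2740755
Talbot School District: $766,945.41 × 0.02794 = $21,428.4547554
Total = $3,305.5347171 + $3,067.78164 + $1,809.9911676 + $8,091.2740755 + $21,428.4547554 = $37,703.0363556

$37,703.04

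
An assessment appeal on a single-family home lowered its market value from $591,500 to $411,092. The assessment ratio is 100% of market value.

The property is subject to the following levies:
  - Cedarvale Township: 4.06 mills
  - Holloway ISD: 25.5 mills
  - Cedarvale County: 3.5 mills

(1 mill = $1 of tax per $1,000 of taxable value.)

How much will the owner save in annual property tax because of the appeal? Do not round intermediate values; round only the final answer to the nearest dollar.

Old assessed value = $591,500 × 1 = $591,500
New assessed value = $411,092 × 1 = $411,092
Combined rate = 0.00406 + 0.0255 + 0.0035 = 0.03306
Old tax = $591,500 × 0.03306 = $19,554.99
New tax = $411,092 × 0.03306 = $13,590.70152
Reduction = $19,554.99 − $13,590.70152 = $5,964.28848

$5,964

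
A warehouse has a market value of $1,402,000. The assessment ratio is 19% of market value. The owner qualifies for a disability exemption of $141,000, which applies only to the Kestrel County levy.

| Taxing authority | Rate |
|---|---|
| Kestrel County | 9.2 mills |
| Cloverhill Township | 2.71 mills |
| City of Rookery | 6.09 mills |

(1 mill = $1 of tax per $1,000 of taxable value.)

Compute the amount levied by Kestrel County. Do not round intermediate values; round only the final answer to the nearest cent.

Assessed value = $1,402,000 × 0.19 = $266,380
Kestrel County taxable value = $266,380 − $141,000 = $125,380
Kestrel County levy = $125,380 × 0.0092 = $1,153.496

$1,153.50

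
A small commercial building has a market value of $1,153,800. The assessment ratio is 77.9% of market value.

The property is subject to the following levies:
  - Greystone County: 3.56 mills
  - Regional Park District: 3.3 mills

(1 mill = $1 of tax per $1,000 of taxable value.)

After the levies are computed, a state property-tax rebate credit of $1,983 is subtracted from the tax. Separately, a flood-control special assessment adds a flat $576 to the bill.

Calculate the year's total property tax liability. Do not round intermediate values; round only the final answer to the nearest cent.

$4,758.84

Assessed value = $1,153,800 × 0.779 = $898,810.2
Greystone County: $898,810.2 × 0.00356 = $3,199.764312
Regional Park District: $898,810.2 × 0.0033 = $2,966.07366
Levies subtotal = $6,165.837972
After credit = $6,165.837972 − $1,983 = $4,182.837972
Total = $4,182.837972 + $576 = $4,758.837972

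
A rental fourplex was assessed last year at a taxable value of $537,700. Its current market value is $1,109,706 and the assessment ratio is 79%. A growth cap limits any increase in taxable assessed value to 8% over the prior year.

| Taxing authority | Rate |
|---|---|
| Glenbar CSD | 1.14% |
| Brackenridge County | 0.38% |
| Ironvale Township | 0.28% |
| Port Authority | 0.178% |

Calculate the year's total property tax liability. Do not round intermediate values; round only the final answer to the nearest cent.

Uncapped assessed value = $1,109,706 × 0.79 = $876,667.74
Cap limit = $537,700 × 1.08 = $580,716
Taxable assessed value = min($876,667.74, $580,716) = $580,716 (cap binds)
Glenbar CSD: $580,716 × 0.0114 = $6,620.1624
Brackenridge County: $580,716 × 0.0038 = $2,206.7208
Ironvale Township: $580,716 × 0.0028 = $1,626.0048
Port Authority: $580,716 × 0.00178 = $1,033.67448
Total = $11,486.56248

$11,486.56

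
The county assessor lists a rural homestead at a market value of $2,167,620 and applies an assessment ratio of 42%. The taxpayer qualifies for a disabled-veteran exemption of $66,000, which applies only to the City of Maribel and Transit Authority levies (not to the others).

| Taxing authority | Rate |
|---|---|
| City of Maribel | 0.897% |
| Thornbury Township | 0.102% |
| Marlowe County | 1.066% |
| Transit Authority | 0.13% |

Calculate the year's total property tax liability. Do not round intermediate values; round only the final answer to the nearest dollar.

Assessed value = $2,167,620 × 0.42 = $910,400.4
City of Maribel: ($910,400.4 − $66,000) × 0.00897 = $844,400.4 × 0.00897 = $7,574.271588
Thornbury Township: $910,400.4 × 0.00102 = $928.608408
Marlowe County: $910,400.4 × 0.01066 = $9,704.868264
Transit Authority: ($910,400.4 − $66,000) × 0.0013 = $844,400.4 × 0.0013 = $1,097.72052
Total = $19,305.46878

$19,305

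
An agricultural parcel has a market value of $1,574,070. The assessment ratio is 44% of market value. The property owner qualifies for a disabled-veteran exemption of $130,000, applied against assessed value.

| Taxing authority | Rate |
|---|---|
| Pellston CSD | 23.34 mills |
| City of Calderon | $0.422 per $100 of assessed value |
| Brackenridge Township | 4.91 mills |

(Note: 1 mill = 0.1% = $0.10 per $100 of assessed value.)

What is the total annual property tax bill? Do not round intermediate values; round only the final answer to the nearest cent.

Assessed value = $1,574,070 × 0.44 = $692,590.8
Taxable value = $692,590.8 − $130,000 = $562,590.8
Pellston CSD: $562,590.8 × 0.02334 = $13,130.869272
City of Calderon: $562,590.8 × 0.00422 = $2,374.133176
Brackenridge Township: $562,590.8 × 0.00491 = $2,762.320828
Total = $18,267.323276

$18,267.32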